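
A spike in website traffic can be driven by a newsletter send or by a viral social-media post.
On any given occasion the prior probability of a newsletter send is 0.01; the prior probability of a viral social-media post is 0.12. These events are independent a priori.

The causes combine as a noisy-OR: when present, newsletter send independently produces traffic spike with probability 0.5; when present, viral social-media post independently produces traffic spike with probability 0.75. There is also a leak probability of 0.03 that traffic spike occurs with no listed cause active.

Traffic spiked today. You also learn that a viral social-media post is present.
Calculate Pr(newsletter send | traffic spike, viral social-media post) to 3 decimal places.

Under noisy-OR, P(traffic spike | causes) = 1 − (1−0.03)·∏(1−qᵢ) over the active causes.
Sum P(traffic spike|·) weighted by the priors over both values of newsletter send:
  P(traffic spike | viral social-media post) = 0.7575·0.99 + 0.87875·0.01
        = 0.749925 + 0.008788 = 0.758713
Keeping only the newsletter send-present terms gives 0.008788, so
  P(newsletter send | traffic spike, viral social-media post) = 0.008788 / 0.758713 ≈ 0.012

Pr(newsletter send | traffic spike, viral social-media post) ≈ 0.012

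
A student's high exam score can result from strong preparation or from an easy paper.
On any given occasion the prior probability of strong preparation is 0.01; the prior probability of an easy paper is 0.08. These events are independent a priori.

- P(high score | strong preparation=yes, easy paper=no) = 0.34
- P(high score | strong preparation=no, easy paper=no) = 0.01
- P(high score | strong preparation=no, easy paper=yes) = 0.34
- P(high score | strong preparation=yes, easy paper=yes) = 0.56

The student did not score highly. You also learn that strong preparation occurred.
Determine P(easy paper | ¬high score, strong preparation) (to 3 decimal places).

P(¬high score | strong preparation) = 0.66*0.92 + 0.44*0.08 = 0.607200 + 0.035200 = 0.642400
The easy paper-present share is 0.44*0.08 = 0.035200.
Hence the posterior is 0.035200/0.642400 ≈ 0.055.

P(easy paper | ¬high score, strong preparation) ≈ 0.055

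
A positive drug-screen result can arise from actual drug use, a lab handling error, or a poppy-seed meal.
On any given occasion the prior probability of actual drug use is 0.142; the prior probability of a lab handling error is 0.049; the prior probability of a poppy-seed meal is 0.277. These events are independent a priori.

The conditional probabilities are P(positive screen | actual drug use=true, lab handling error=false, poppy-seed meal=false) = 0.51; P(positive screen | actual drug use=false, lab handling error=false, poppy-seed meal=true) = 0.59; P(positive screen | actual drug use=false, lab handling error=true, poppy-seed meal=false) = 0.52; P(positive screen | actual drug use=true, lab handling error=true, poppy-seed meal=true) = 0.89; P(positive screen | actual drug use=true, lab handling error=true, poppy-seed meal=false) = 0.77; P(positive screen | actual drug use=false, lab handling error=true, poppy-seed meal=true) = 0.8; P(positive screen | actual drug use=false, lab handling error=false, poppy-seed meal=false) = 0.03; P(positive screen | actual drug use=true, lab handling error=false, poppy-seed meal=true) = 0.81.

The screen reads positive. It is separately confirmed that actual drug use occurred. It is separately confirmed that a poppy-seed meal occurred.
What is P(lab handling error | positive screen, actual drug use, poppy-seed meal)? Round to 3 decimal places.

P(lab handling error | positive screen, actual drug use, poppy-seed meal) ≈ 0.054

Sum P(positive screen|·) weighted by the priors over both values of lab handling error:
  P(positive screen | actual drug use, poppy-seed meal) = 0.81×0.951 + 0.89×0.049
        = 0.770310 + 0.043610 = 0.813920
The terms with lab handling error present sum to 0.043610, so
  P(lab handling error | positive screen, actual drug use, poppy-seed meal) = 0.043610 / 0.813920 ≈ 0.054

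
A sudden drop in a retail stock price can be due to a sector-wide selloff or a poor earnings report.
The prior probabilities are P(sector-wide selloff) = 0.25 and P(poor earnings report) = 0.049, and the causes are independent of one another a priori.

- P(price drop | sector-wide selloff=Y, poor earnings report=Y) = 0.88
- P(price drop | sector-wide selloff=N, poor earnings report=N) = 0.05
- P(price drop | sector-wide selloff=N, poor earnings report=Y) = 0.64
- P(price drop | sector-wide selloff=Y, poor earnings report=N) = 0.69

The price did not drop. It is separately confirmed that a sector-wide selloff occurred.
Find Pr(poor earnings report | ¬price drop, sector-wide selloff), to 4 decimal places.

Pr(poor earnings report | ¬price drop, sector-wide selloff) ≈ 0.0196

By total probability over both values of poor earnings report:
  P(¬price drop | sector-wide selloff) = 0.31·0.951 + 0.12·0.049
        = 0.294810 + 0.005880 = 0.300690
Configurations with poor earnings report contribute 0.005880, so
  P(poor earnings report | ¬price drop, sector-wide selloff) = 0.005880 / 0.300690 ≈ 0.0196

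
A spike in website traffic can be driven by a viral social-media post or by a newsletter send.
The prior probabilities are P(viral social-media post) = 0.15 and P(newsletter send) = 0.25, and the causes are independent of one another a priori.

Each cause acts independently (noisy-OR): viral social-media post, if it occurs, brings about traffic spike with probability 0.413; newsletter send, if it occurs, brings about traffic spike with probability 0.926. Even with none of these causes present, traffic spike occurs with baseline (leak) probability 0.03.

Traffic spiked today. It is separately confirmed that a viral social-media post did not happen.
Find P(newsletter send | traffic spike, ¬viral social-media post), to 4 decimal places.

Under noisy-OR, P(traffic spike | causes) = 1 − (1−0.03)·∏(1−qᵢ) over the active causes.
Enumerate both values of newsletter send and weight by the priors:
  P(traffic spike | ¬viral social-media post) = 0.03×0.75 + 0.92822×0.25
        = 0.022500 + 0.232055 = 0.254555
The terms with newsletter send present sum to 0.232055, so
  P(newsletter send | traffic spike, ¬viral social-media post) = 0.232055 / 0.254555 ≈ 0.9116

P(newsletter send | traffic spike, ¬viral social-media post) ≈ 0.9116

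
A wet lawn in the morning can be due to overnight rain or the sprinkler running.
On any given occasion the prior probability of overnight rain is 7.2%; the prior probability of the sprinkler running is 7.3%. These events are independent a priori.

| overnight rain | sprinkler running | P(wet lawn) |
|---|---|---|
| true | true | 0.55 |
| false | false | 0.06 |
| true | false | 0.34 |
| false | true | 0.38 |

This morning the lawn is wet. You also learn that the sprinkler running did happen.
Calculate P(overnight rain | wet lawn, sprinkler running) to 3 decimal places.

Enumerate both values of overnight rain and weight by the priors:
  P(wet lawn | sprinkler running) = 0.38·0.928 + 0.55·0.072
        = 0.352640 + 0.039600 = 0.392240
Configurations with overnight rain contribute 0.039600, so
  P(overnight rain | wet lawn, sprinkler running) = 0.039600 / 0.392240 ≈ 0.101

P(overnight rain | wet lawn, sprinkler running) ≈ 0.101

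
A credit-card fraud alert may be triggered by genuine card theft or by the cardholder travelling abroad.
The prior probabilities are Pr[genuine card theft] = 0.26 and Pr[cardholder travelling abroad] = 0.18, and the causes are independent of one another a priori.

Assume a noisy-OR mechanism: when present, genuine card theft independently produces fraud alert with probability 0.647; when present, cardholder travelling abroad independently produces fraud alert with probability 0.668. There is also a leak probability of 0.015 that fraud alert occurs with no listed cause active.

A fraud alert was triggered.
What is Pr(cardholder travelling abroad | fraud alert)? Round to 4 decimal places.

Pr(cardholder travelling abroad | fraud alert) ≈ 0.4693

Under noisy-OR, P(fraud alert | causes) = 1 − (1−0.015)·∏(1−qᵢ) over the active causes.
Enumerate the 4 (genuine card theft, cardholder travelling abroad) configurations and weight by the priors:
  P(fraud alert) = 0.015×0.74×0.82 + 0.67298×0.74×0.18 + 0.652295×0.26×0.82 + 0.884562×0.26×0.18
        = 0.009102 + 0.089641 + 0.139069 + 0.041398 = 0.279210
The terms with cardholder travelling abroad present sum to 0.131039, so
  P(cardholder travelling abroad | fraud alert) = 0.131039 / 0.279210 ≈ 0.4693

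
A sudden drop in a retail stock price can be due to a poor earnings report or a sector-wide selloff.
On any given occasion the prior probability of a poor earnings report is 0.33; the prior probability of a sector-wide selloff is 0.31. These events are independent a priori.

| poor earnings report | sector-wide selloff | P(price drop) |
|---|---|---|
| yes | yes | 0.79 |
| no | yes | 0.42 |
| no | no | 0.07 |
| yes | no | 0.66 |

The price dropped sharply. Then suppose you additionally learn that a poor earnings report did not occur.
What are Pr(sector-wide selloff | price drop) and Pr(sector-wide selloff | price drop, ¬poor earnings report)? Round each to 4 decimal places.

Pr(sector-wide selloff | price drop) ≈ 0.4792; Pr(sector-wide selloff | price drop, ¬poor earnings report) ≈ 0.7294

Weight on sector-wide selloff=true, given the evidence: 0.087234 + 0.080817 = 0.168051
The normalizing constant is 0.07×0.67×0.69 + 0.42×0.67×0.31 + 0.66×0.33×0.69 + 0.79×0.33×0.31 = 0.350694
Posterior = 0.168051 / 0.350694 ≈ 0.4792

Now condition on the additional information:
Enumerate both values of sector-wide selloff and weight by the priors:
  P(price drop | ¬poor earnings report) = 0.07*0.69 + 0.42*0.31
        = 0.048300 + 0.130200 = 0.178500
The terms with sector-wide selloff present sum to 0.130200, so
  P(sector-wide selloff | price drop, ¬poor earnings report) = 0.130200 / 0.178500 ≈ 0.7294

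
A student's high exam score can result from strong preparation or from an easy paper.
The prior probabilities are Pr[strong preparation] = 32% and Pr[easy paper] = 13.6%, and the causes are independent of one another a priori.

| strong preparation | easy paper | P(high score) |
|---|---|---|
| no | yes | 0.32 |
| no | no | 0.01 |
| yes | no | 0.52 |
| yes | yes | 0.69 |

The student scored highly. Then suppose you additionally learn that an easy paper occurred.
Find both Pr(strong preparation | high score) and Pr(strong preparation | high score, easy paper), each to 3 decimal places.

Pr(strong preparation | high score) ≈ 0.831; Pr(strong preparation | high score, easy paper) ≈ 0.504

P(high score) = 0.01×0.68×0.864 + 0.32×0.68×0.136 + 0.52×0.32×0.864 + 0.69×0.32×0.136 = 0.005875 + 0.029594 + 0.143770 + 0.030029 = 0.209268
Restricting to configurations with strong preparation present: 0.143770 + 0.030029 = 0.173799.
So P(strong preparation | high score) = 0.173799/0.209268 ≈ 0.831.

With the extra evidence:
Numerator (weight on configurations with strong preparation): 0.69·0.32 = 0.220800
Normalizer over all consistent configurations: 0.32·0.68 + 0.69·0.32 = 0.438400
Posterior = 0.220800 / 0.438400 ≈ 0.504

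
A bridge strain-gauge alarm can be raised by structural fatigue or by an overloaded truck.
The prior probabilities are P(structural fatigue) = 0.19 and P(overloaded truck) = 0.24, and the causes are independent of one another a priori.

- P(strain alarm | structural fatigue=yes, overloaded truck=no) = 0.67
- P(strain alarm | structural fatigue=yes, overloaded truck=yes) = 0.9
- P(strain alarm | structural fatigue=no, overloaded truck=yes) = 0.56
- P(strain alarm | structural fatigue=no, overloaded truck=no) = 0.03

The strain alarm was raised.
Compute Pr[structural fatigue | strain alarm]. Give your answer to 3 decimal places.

For the numerator, keep only structural fatigue=true terms: 0.096748 + 0.041040 = 0.137788
The normalizing constant is 0.03·0.81·0.76 + 0.56·0.81·0.24 + 0.67·0.19·0.76 + 0.9·0.19·0.24 = 0.265120
Posterior = 0.137788 / 0.265120 ≈ 0.520

Pr[structural fatigue | strain alarm] ≈ 0.520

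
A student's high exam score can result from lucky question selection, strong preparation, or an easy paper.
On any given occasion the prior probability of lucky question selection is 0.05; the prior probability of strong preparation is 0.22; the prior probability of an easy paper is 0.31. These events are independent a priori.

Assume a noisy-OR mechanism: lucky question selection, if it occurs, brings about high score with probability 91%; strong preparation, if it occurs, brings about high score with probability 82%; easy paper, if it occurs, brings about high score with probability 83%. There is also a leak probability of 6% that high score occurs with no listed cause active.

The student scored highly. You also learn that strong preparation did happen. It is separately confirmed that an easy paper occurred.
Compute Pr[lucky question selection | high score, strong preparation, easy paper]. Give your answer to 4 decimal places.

Under noisy-OR, P(high score | causes) = 1 − (1−0.06)·∏(1−qᵢ) over the active causes.
By total probability over both values of lucky question selection:
  P(high score | strong preparation, easy paper) = 0.971236×0.95 + 0.997411×0.05
        = 0.922674 + 0.049871 = 0.972545
Configurations with lucky question selection contribute 0.049871, so
  P(lucky question selection | high score, strong preparation, easy paper) = 0.049871 / 0.972545 ≈ 0.0513

Pr[lucky question selection | high score, strong preparation, easy paper] ≈ 0.0513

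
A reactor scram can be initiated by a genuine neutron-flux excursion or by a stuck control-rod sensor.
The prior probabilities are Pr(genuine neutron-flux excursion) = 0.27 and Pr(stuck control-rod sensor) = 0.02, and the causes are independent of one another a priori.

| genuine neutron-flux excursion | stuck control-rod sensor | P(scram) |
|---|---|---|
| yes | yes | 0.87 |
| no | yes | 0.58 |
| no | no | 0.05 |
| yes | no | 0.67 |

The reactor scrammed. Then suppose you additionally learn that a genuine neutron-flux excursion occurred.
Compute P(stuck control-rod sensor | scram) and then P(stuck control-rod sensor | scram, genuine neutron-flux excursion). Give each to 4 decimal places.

P(stuck control-rod sensor | scram) ≈ 0.0582; P(stuck control-rod sensor | scram, genuine neutron-flux excursion) ≈ 0.0258

For the numerator, keep only stuck control-rod sensor=true terms: 0.008468 + 0.004698 = 0.013166
The normalizing constant is 0.05×0.73×0.98 + 0.58×0.73×0.02 + 0.67×0.27×0.98 + 0.87×0.27×0.02 = 0.226218
P(stuck control-rod sensor | scram) = 0.013166/0.226218 ≈ 0.0582

Now condition on the additional information:
P(scram | genuine neutron-flux excursion) = 0.67·0.98 + 0.87·0.02 = 0.656600 + 0.017400 = 0.674000
Of this, 0.017400 comes from 0.87·0.02 (the stuck control-rod sensor=true cases).
So P(stuck control-rod sensor | scram, genuine neutron-flux excursion) = 0.017400/0.674000 ≈ 0.0258.
The drop from 0.0582 to 0.0258 is the explaining-away (discounting) effect.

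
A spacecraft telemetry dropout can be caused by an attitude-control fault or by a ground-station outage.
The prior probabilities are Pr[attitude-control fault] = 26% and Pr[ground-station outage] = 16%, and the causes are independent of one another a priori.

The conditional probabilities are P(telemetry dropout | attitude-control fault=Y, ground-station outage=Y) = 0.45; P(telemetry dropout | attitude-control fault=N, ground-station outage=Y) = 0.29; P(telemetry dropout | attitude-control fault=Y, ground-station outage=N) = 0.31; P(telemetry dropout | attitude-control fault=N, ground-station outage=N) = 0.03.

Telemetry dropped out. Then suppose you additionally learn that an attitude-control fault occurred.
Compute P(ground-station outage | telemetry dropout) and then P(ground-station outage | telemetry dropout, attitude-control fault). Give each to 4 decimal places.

P(ground-station outage | telemetry dropout) ≈ 0.3806; P(ground-station outage | telemetry dropout, attitude-control fault) ≈ 0.2166

Numerator (weight on configurations with ground-station outage): 0.034336 + 0.018720 = 0.053056
The normalizing constant is 0.03*0.74*0.84 + 0.29*0.74*0.16 + 0.31*0.26*0.84 + 0.45*0.26*0.16 = 0.139408
Posterior = 0.053056 / 0.139408 ≈ 0.3806

With the extra evidence:
P(telemetry dropout | attitude-control fault) = 0.31·0.84 + 0.45·0.16 = 0.260400 + 0.072000 = 0.332400
Of this, 0.072000 comes from 0.45·0.16 (the ground-station outage=true cases).
So P(ground-station outage | telemetry dropout, attitude-control fault) = 0.072000/0.332400 ≈ 0.2166.
This is intercausal reasoning (explaining away): once attitude-control fault accounts for the telemetry dropout, ground-station outage becomes less likely.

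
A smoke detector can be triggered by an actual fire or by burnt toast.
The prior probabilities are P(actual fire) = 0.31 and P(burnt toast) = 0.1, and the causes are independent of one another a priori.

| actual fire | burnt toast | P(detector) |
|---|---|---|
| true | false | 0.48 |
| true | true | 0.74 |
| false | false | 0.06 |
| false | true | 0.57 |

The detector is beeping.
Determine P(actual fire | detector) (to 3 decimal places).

P(actual fire | detector) ≈ 0.672

Sum P(detector|·) weighted by the priors over the 4 (actual fire, burnt toast) configurations:
  P(detector) = 0.06*0.69*0.9 + 0.57*0.69*0.1 + 0.48*0.31*0.9 + 0.74*0.31*0.1
        = 0.037260 + 0.039330 + 0.133920 + 0.022940 = 0.233450
Keeping only the actual fire-present terms gives 0.156860, so
  P(actual fire | detector) = 0.156860 / 0.233450 ≈ 0.672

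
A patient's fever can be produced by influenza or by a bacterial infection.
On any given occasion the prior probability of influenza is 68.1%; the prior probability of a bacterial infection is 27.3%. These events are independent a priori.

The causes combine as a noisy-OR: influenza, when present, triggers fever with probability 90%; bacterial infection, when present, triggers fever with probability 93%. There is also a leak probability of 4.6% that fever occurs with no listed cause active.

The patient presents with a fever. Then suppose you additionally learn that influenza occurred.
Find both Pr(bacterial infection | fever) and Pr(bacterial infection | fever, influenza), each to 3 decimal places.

Under noisy-OR, P(fever | causes) = 1 − (1−0.046)·∏(1−qᵢ) over the active causes.
Weight on bacterial infection=true, given the evidence: 0.081271 + 0.184671 = 0.265942
Normalizer over all consistent configurations: 0.046×0.319×0.727 + 0.93322×0.319×0.273 + 0.9046×0.681×0.727 + 0.993322×0.681×0.273 = 0.724466
Posterior = 0.265942 / 0.724466 ≈ 0.367

Now condition on the additional information:
Enumerate both values of bacterial infection and weight by the priors:
  P(fever | influenza) = 0.9046*0.727 + 0.993322*0.273
        = 0.657644 + 0.271177 = 0.928821
Keeping only the bacterial infection-present terms gives 0.271177, so
  P(bacterial infection | fever, influenza) = 0.271177 / 0.928821 ≈ 0.292
This is intercausal reasoning (explaining away): once influenza accounts for the fever, bacterial infection becomes less likely.

Pr(bacterial infection | fever) ≈ 0.367; Pr(bacterial infection | fever, influenza) ≈ 0.292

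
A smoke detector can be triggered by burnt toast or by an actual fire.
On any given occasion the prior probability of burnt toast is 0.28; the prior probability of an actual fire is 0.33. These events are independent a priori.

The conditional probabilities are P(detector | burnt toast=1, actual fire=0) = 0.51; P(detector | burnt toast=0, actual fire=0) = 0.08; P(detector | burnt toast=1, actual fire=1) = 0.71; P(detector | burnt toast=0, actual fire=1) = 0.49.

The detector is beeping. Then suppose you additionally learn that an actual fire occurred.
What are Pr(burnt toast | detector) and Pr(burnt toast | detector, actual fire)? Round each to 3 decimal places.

Pr(burnt toast | detector) ≈ 0.510; Pr(burnt toast | detector, actual fire) ≈ 0.360

Sum P(detector|·) weighted by the priors over the 4 (burnt toast, actual fire) configurations:
  P(detector) = 0.08·0.72·0.67 + 0.49·0.72·0.33 + 0.51·0.28·0.67 + 0.71·0.28·0.33
        = 0.038592 + 0.116424 + 0.095676 + 0.065604 = 0.316296
The terms with burnt toast present sum to 0.161280, so
  P(burnt toast | detector) = 0.161280 / 0.316296 ≈ 0.510

With the extra evidence:
P(detector | actual fire) = 0.49·0.72 + 0.71·0.28 = 0.352800 + 0.198800 = 0.551600
Restricting to configurations with burnt toast present: 0.71·0.28 = 0.198800.
Hence the posterior is 0.198800/0.551600 ≈ 0.360.
This is intercausal reasoning (explaining away): once actual fire accounts for the detector, burnt toast becomes less likely.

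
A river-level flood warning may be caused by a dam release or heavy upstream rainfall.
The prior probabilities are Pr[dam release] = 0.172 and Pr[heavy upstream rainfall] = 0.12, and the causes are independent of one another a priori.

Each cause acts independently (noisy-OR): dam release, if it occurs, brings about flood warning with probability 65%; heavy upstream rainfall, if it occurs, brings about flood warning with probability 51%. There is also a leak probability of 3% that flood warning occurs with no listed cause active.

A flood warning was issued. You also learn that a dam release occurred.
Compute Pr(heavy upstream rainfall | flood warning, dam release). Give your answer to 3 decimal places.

Pr(heavy upstream rainfall | flood warning, dam release) ≈ 0.147

Under noisy-OR, P(flood warning | causes) = 1 − (1−0.03)·∏(1−qᵢ) over the active causes.
Sum P(flood warning|·) weighted by the priors over both values of heavy upstream rainfall:
  P(flood warning | dam release) = 0.6605·0.88 + 0.833645·0.12
        = 0.581240 + 0.100037 = 0.681277
Configurations with heavy upstream rainfall contribute 0.100037, so
  P(heavy upstream rainfall | flood warning, dam release) = 0.100037 / 0.681277 ≈ 0.147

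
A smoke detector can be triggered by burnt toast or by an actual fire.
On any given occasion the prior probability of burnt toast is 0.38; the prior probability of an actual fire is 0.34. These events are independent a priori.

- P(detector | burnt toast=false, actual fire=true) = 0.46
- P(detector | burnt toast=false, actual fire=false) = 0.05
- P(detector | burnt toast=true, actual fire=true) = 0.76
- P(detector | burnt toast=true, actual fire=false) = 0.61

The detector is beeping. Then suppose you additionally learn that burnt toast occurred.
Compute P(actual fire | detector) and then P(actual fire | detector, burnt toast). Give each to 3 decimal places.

P(actual fire | detector) ≈ 0.529; P(actual fire | detector, burnt toast) ≈ 0.391

By total probability over the 4 (burnt toast, actual fire) configurations:
  P(detector) = 0.05·0.62·0.66 + 0.46·0.62·0.34 + 0.61·0.38·0.66 + 0.76·0.38·0.34
        = 0.020460 + 0.096968 + 0.152988 + 0.098192 = 0.368608
Keeping only the actual fire-present terms gives 0.195160, so
  P(actual fire | detector) = 0.195160 / 0.368608 ≈ 0.529

With the extra evidence:
Numerator (weight on configurations with actual fire): 0.76·0.34 = 0.258400
The normalizing constant is 0.61·0.66 + 0.76·0.34 = 0.661000
P(actual fire | detector, burnt toast) = 0.258400/0.661000 ≈ 0.391
The drop from 0.529 to 0.391 is the explaining-away (discounting) effect.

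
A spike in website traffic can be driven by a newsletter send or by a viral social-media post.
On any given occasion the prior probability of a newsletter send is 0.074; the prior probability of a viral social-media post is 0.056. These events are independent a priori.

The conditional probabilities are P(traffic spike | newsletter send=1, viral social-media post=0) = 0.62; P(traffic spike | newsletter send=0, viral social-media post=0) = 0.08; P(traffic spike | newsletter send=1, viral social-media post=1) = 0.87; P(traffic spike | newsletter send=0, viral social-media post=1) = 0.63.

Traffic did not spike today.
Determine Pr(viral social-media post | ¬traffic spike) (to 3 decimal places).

By total probability over the 4 (newsletter send, viral social-media post) configurations:
  P(¬traffic spike) = 0.92×0.926×0.944 + 0.37×0.926×0.056 + 0.38×0.074×0.944 + 0.13×0.074×0.056
        = 0.804212 + 0.019187 + 0.026545 + 0.000539 = 0.850483
The terms with viral social-media post present sum to 0.019726, so
  P(viral social-media post | ¬traffic spike) = 0.019726 / 0.850483 ≈ 0.023

Pr(viral social-media post | ¬traffic spike) ≈ 0.023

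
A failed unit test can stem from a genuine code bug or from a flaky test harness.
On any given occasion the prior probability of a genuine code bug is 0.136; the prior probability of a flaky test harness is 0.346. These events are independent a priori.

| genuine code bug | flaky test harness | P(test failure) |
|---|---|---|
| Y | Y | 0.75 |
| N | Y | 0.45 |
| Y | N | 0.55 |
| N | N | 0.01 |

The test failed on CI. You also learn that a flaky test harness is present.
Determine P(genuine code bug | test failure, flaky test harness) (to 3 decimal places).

P(genuine code bug | test failure, flaky test harness) ≈ 0.208

For the numerator, keep only genuine code bug=true terms: 0.75·0.136 = 0.102000
Denominator P(test failure | flaky test harness): 0.45·0.864 + 0.75·0.136 = 0.490800
Posterior = 0.102000 / 0.490800 ≈ 0.208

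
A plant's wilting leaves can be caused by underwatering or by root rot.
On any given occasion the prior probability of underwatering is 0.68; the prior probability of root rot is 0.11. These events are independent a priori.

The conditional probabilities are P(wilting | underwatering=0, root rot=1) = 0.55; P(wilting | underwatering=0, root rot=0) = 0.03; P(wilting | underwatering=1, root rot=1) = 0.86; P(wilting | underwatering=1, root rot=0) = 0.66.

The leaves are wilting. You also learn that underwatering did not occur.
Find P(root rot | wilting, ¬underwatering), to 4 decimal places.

For the numerator, keep only root rot=true terms: 0.55·0.11 = 0.060500
The normalizing constant is 0.03·0.89 + 0.55·0.11 = 0.087200
P(root rot | wilting, ¬underwatering) = 0.060500/0.087200 ≈ 0.6938

P(root rot | wilting, ¬underwatering) ≈ 0.6938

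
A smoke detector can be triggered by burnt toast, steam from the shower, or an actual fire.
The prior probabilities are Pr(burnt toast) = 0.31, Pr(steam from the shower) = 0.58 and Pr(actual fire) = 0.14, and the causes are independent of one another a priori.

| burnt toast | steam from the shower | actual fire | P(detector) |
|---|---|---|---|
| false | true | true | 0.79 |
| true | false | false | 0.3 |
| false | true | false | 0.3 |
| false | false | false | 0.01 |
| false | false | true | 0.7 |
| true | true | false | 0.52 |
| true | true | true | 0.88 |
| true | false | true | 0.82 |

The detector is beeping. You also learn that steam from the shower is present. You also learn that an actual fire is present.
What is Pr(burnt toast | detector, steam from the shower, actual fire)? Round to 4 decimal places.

By total probability over both values of burnt toast:
  P(detector | steam from the shower, actual fire) = 0.79·0.69 + 0.88·0.31
        = 0.545100 + 0.272800 = 0.817900
Keeping only the burnt toast-present terms gives 0.272800, so
  P(burnt toast | detector, steam from the shower, actual fire) = 0.272800 / 0.817900 ≈ 0.3335

Pr(burnt toast | detector, steam from the shower, actual fire) ≈ 0.3335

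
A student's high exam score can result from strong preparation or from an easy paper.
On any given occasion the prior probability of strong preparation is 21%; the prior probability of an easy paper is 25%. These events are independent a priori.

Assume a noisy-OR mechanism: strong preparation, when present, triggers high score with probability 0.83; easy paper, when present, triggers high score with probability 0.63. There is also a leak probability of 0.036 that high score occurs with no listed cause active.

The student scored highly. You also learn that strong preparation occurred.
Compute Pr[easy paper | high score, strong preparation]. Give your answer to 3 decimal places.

Pr[easy paper | high score, strong preparation] ≈ 0.272

Under noisy-OR, P(high score | causes) = 1 − (1−0.036)·∏(1−qᵢ) over the active causes.
By total probability over both values of easy paper:
  P(high score | strong preparation) = 0.83612*0.75 + 0.939364*0.25
        = 0.627090 + 0.234841 = 0.861931
The terms with easy paper present sum to 0.234841, so
  P(easy paper | high score, strong preparation) = 0.234841 / 0.861931 ≈ 0.272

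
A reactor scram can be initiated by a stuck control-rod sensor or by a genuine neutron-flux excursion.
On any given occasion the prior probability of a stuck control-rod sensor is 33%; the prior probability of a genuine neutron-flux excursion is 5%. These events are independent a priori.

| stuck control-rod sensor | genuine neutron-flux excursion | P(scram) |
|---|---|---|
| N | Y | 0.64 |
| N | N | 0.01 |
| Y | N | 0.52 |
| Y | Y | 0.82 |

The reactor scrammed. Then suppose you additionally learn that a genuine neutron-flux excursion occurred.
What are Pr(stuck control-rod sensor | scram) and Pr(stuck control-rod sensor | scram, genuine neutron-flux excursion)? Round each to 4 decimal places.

Pr(stuck control-rod sensor | scram) ≈ 0.8639; Pr(stuck control-rod sensor | scram, genuine neutron-flux excursion) ≈ 0.3869

P(scram) = 0.01×0.67×0.95 + 0.64×0.67×0.05 + 0.52×0.33×0.95 + 0.82×0.33×0.05 = 0.006365 + 0.021440 + 0.163020 + 0.013530 = 0.204355
Restricting to configurations with stuck control-rod sensor present: 0.163020 + 0.013530 = 0.176550.
P(stuck control-rod sensor | scram) = 0.176550 / 0.204355 ≈ 0.8639

Now condition on the additional information:
P(scram | genuine neutron-flux excursion) = 0.64×0.67 + 0.82×0.33 = 0.428800 + 0.270600 = 0.699400
Of this, 0.270600 comes from 0.82×0.33 (the stuck control-rod sensor=true cases).
Hence the posterior is 0.270600/0.699400 ≈ 0.3869.
Conditioning on genuine neutron-flux excursion lowers the posterior on stuck control-rod sensor: the classic explaining-away effect in a common-effect structure.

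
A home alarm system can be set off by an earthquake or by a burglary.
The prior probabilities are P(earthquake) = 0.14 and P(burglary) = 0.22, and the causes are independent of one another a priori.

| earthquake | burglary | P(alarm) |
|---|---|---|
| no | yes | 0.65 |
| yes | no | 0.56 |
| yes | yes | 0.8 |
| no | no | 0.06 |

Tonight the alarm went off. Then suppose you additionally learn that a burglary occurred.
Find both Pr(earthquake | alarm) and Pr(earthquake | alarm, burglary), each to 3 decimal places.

Pr(earthquake | alarm) ≈ 0.345; Pr(earthquake | alarm, burglary) ≈ 0.167

Sum P(alarm|·) weighted by the priors over the 4 (earthquake, burglary) configurations:
  P(alarm) = 0.06*0.86*0.78 + 0.65*0.86*0.22 + 0.56*0.14*0.78 + 0.8*0.14*0.22
        = 0.040248 + 0.122980 + 0.061152 + 0.024640 = 0.249020
The terms with earthquake present sum to 0.085792, so
  P(earthquake | alarm) = 0.085792 / 0.249020 ≈ 0.345

Now also conditioning on burglary=true:
For the numerator, keep only earthquake=true terms: 0.8×0.14 = 0.112000
The normalizing constant is 0.65×0.86 + 0.8×0.14 = 0.671000
P(earthquake | alarm, burglary) = 0.112000/0.671000 ≈ 0.167
This is intercausal reasoning (explaining away): once burglary accounts for the alarm, earthquake becomes less likely.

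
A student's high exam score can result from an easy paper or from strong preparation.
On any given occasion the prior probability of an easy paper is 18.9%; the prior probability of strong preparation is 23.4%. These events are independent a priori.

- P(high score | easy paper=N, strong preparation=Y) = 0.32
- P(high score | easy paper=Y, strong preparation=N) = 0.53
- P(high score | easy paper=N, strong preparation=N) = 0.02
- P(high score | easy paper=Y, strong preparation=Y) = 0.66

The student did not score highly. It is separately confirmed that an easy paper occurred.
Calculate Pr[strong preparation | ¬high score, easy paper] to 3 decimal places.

Weight on strong preparation=true, given the evidence: 0.34·0.234 = 0.079560
The normalizing constant is 0.47·0.766 + 0.34·0.234 = 0.439580
Posterior = 0.079560 / 0.439580 ≈ 0.181

Pr[strong preparation | ¬high score, easy paper] ≈ 0.181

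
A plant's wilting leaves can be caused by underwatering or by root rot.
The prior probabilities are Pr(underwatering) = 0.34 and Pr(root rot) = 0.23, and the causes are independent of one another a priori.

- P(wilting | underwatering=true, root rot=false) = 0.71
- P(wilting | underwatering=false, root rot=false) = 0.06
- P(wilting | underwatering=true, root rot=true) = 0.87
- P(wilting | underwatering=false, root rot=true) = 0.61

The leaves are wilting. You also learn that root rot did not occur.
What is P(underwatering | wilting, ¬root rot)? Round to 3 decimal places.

P(underwatering | wilting, ¬root rot) ≈ 0.859

P(wilting | ¬root rot) = 0.06·0.66 + 0.71·0.34 = 0.039600 + 0.241400 = 0.281000
The underwatering-present share is 0.71·0.34 = 0.241400.
So P(underwatering | wilting, ¬root rot) = 0.241400/0.281000 ≈ 0.859.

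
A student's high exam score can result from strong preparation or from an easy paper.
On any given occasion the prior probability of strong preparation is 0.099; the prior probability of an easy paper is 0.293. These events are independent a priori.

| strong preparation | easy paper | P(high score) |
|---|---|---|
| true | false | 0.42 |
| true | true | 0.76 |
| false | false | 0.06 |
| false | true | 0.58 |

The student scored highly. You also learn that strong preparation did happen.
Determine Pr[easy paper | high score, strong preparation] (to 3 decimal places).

Pr[easy paper | high score, strong preparation] ≈ 0.429

P(high score | strong preparation) = 0.42·0.707 + 0.76·0.293 = 0.296940 + 0.222680 = 0.519620
Of this, 0.222680 comes from 0.76·0.293 (the easy paper=true cases).
So P(easy paper | high score, strong preparation) = 0.222680/0.519620 ≈ 0.429.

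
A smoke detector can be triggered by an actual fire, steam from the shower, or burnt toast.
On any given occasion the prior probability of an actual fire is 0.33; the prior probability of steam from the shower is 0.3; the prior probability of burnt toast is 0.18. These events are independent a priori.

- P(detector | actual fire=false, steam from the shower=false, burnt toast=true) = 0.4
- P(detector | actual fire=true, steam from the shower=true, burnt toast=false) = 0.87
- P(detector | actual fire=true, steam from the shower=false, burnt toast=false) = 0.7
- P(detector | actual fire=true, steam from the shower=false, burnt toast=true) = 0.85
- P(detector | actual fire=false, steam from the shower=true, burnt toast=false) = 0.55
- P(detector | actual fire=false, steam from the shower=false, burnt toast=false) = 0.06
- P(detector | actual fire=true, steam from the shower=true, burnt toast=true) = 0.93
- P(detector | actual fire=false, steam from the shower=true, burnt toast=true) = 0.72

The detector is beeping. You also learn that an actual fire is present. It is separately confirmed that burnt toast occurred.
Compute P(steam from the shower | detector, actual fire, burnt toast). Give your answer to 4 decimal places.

P(steam from the shower | detector, actual fire, burnt toast) ≈ 0.3192

Weight on steam from the shower=true, given the evidence: 0.93*0.3 = 0.279000
The normalizing constant is 0.85*0.7 + 0.93*0.3 = 0.874000
P(steam from the shower | detector, actual fire, burnt toast) = 0.279000/0.874000 ≈ 0.3192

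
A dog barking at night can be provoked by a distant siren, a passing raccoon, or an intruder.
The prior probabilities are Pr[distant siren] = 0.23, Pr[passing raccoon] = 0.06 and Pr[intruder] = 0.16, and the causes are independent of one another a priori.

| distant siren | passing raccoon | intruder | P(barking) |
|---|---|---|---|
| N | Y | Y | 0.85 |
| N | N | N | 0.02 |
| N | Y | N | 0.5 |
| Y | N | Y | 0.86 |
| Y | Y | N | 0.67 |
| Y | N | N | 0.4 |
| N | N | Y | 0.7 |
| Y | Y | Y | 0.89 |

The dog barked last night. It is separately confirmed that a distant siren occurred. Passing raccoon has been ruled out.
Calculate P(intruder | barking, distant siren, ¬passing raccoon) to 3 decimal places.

P(barking | distant siren, ¬passing raccoon) = 0.4×0.84 + 0.86×0.16 = 0.336000 + 0.137600 = 0.473600
Restricting to configurations with intruder present: 0.86×0.16 = 0.137600.
P(intruder | barking, distant siren, ¬passing raccoon) = 0.137600 / 0.473600 ≈ 0.291

P(intruder | barking, distant siren, ¬passing raccoon) ≈ 0.291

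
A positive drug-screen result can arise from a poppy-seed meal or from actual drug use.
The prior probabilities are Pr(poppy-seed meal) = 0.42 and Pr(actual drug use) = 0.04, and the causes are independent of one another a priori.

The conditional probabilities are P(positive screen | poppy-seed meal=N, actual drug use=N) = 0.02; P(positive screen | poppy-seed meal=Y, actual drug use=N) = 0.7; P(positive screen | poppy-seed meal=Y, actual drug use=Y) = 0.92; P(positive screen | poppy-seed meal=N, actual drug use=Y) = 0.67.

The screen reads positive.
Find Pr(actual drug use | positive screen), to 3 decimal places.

P(positive screen) = 0.02*0.58*0.96 + 0.67*0.58*0.04 + 0.7*0.42*0.96 + 0.92*0.42*0.04 = 0.011136 + 0.015544 + 0.282240 + 0.015456 = 0.324376
Restricting to configurations with actual drug use present: 0.015544 + 0.015456 = 0.031000.
P(actual drug use | positive screen) = 0.031000 / 0.324376 ≈ 0.096

Pr(actual drug use | positive screen) ≈ 0.096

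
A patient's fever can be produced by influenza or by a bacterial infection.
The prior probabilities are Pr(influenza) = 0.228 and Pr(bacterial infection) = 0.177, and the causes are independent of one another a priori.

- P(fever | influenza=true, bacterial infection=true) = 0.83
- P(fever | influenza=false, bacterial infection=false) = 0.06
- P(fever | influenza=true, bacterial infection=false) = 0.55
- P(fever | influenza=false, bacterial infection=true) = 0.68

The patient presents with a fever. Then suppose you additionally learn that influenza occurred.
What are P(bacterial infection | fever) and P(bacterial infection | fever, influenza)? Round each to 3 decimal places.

P(bacterial infection | fever) ≈ 0.472; P(bacterial infection | fever, influenza) ≈ 0.245

Numerator (weight on configurations with bacterial infection): 0.092918 + 0.033495 = 0.126413
Denominator P(fever): 0.06*0.772*0.823 + 0.68*0.772*0.177 + 0.55*0.228*0.823 + 0.83*0.228*0.177 = 0.267738
P(bacterial infection | fever) = 0.126413/0.267738 ≈ 0.472

Now condition on the additional information:
For the numerator, keep only bacterial infection=true terms: 0.83*0.177 = 0.146910
Denominator P(fever | influenza): 0.55*0.823 + 0.83*0.177 = 0.599560
Posterior = 0.146910 / 0.599560 ≈ 0.245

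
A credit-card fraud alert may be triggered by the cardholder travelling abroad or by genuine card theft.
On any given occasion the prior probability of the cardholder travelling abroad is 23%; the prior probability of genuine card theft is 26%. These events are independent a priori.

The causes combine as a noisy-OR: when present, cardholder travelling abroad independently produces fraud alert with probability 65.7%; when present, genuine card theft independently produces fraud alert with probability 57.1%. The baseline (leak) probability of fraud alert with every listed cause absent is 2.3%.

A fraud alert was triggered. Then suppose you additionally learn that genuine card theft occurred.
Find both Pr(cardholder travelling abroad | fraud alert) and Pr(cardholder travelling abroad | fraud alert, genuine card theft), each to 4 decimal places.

Pr(cardholder travelling abroad | fraud alert) ≈ 0.5595; Pr(cardholder travelling abroad | fraud alert, genuine card theft) ≈ 0.3057

Under noisy-OR, P(fraud alert | causes) = 1 − (1−0.023)·∏(1−qᵢ) over the active causes.
Weight on cardholder travelling abroad=true, given the evidence: 0.113164 + 0.051203 = 0.164367
The normalizing constant is 0.023·0.77·0.74 + 0.580867·0.77·0.26 + 0.664889·0.23·0.74 + 0.856237·0.23·0.26 = 0.293762
Posterior = 0.164367 / 0.293762 ≈ 0.5595

Now also conditioning on genuine card theft=true:
Enumerate both values of cardholder travelling abroad and weight by the priors:
  P(fraud alert | genuine card theft) = 0.580867·0.77 + 0.856237·0.23
        = 0.447268 + 0.196935 = 0.644203
The terms with cardholder travelling abroad present sum to 0.196935, so
  P(cardholder travelling abroad | fraud alert, genuine card theft) = 0.196935 / 0.644203 ≈ 0.3057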